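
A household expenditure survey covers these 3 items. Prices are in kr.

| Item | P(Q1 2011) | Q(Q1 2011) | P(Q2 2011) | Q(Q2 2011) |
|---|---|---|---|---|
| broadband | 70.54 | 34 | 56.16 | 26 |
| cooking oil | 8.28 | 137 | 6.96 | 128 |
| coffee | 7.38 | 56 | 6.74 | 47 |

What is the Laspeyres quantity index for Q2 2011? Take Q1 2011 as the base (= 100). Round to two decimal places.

Laspeyres quantity index uses base-period prices as weights.
ΣP(Q1 2011)·Q(Q2 2011) = 70.54×26 + 8.28×128 + 7.38×47 = 1834.04 + 1059.84 + 346.86 = 3240.74
ΣP(Q1 2011)·Q(Q1 2011) = 70.54×34 + 8.28×137 + 7.38×56 = 2398.36 + 1134.36 + 413.28 = 3946
Index = 3240.74 / 3946 × 100 = 82.1272

82.13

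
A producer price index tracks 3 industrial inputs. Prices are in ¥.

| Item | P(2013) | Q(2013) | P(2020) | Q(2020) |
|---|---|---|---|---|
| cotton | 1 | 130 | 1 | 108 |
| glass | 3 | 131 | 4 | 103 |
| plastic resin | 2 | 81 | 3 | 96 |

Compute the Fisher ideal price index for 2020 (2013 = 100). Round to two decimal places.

Laspeyres component (base-period weights):
ΣP(2020)Q(2013) = 1×130 + 4×131 + 3×81 = 130 + 524 + 243 = 897
ΣP(2013)Q(2013) = 1×130 + 3×131 + 2×81 = 130 + 393 + 162 = 685
L = 897 / 685 × 100 = 130.9489
Paasche component (current-period weights):
ΣP(2020)Q(2020) = 1×108 + 4×103 + 3×96 = 108 + 412 + 288 = 808
ΣP(2013)Q(2020) = 1×108 + 3×103 + 2×96 = 108 + 309 + 192 = 609
P = 808 / 609 × 100 = 132.6765
Fisher = √(L × P) = √(130.9489 × 132.6765) = 131.8099

131.81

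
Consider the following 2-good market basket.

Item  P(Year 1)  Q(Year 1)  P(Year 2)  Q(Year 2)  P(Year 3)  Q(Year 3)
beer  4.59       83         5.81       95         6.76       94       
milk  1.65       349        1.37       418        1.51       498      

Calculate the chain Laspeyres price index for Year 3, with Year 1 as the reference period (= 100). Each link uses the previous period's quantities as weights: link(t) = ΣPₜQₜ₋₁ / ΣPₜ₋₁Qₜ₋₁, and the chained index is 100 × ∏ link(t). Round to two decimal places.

Link Year 1→Year 2:
ΣP(Year 2)Q(Year 1) = 5.81×83 + 1.37×349 = 482.23 + 478.13 = 960.36
ΣP(Year 1)Q(Year 1) = 4.59×83 + 1.65×349 = 380.97 + 575.85 = 956.82
link = 960.36/956.82 = 1.003700
Link Year 2→Year 3:
ΣP(Year 3)Q(Year 2) = 6.76×95 + 1.51×418 = 642.2 + 631.18 = 1273.38
ΣP(Year 2)Q(Year 2) = 5.81×95 + 1.37×418 = 551.95 + 572.66 = 1124.61
link = 1273.38/1124.61 = 1.132286
Chained index = 100 × 1.003700 × 1.132286 = 113.6475

113.65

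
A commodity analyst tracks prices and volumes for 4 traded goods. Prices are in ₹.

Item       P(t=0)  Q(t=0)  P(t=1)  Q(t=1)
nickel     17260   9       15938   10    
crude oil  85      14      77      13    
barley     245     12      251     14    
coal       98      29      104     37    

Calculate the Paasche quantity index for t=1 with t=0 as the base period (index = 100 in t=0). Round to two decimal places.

111.42

Paasche quantity index uses current-period prices as weights.
ΣP(t=1)·Q(t=1) = 15938×10 + 77×13 + 251×14 + 104×37 = 159380 + 1001 + 3514 + 3848 = 167743
ΣP(t=1)·Q(t=0) = 15938×9 + 77×14 + 251×12 + 104×29 = 143442 + 1078 + 3012 + 3016 = 150548
Index = 167743 / 150548 × 100 = 111.4216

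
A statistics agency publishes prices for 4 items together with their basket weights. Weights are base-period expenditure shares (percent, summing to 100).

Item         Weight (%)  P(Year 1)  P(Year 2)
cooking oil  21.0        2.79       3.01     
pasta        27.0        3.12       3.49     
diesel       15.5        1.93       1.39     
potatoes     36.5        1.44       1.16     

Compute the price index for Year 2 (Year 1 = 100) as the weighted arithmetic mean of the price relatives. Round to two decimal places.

cooking oil: 21.0 × (3.01/2.79) = 21.0 × 1.078853 = 22.6559
pasta: 27.0 × (3.49/3.12) = 27.0 × 1.118590 = 30.2019
diesel: 15.5 × (1.39/1.93) = 15.5 × 0.720207 = 11.1632
potatoes: 36.5 × (1.16/1.44) = 36.5 × 0.805556 = 29.4028
Index = Σ wᵢ·(p₁ᵢ/p₀ᵢ) = 22.6559 + 30.2019 + 11.1632 + 29.4028 = 93.4238

93.42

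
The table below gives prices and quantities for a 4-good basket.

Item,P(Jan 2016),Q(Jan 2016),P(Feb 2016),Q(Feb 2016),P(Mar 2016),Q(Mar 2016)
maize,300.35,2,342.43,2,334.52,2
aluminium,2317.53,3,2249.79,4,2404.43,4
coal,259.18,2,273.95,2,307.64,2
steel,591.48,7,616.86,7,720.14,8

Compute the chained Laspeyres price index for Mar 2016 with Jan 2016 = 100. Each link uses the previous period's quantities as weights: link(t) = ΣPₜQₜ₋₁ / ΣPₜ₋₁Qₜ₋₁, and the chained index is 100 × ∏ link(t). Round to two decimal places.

Link Jan 2016→Feb 2016:
ΣP(Feb 2016)Q(Jan 2016) = 342.43×2 + 2249.79×3 + 273.95×2 + 616.86×7 = 684.86 + 6749.37 + 547.9 + 4318.02 = 12300.15
ΣP(Jan 2016)Q(Jan 2016) = 300.35×2 + 2317.53×3 + 259.18×2 + 591.48×7 = 600.7 + 6952.59 + 518.36 + 4140.36 = 12212.01
link = 12300.15/12212.01 = 1.007217
Link Feb 2016→Mar 2016:
ΣP(Mar 2016)Q(Feb 2016) = 334.52×2 + 2404.43×4 + 307.64×2 + 720.14×7 = 669.04 + 9617.72 + 615.28 + 5040.98 = 15943.02
ΣP(Feb 2016)Q(Feb 2016) = 342.43×2 + 2249.79×4 + 273.95×2 + 616.86×7 = 684.86 + 8999.16 + 547.9 + 4318.02 = 14549.94
link = 15943.02/14549.94 = 1.095745
Chained index = 100 × 1.007217 × 1.095745 = 110.3653

110.37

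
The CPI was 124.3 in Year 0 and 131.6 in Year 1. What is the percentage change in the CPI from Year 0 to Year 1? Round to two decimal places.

Change = (131.6 − 124.3) / 124.3 × 100
       = 7.3 / 124.3 × 100 = 5.8729%

5.87%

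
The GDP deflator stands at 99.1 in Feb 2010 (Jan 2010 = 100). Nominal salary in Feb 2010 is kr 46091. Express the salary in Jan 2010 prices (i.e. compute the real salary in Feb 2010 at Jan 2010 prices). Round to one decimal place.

Real = Nominal ÷ (Index/100) = 46091 ÷ (99.1/100)
     = 46091 ÷ 0.991 = 46509.5863

46509.6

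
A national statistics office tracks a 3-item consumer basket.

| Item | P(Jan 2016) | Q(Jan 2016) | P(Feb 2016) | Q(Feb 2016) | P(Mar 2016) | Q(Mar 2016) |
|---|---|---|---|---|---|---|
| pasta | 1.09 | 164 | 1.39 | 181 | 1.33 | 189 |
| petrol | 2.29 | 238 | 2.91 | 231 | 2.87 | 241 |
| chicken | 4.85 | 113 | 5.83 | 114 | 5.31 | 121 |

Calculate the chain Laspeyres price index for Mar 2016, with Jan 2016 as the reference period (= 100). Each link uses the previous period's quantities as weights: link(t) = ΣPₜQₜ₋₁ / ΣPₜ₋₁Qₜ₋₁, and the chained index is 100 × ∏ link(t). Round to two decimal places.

117.97

Link Jan 2016→Feb 2016:
ΣP(Feb 2016)Q(Jan 2016) = 1.39×164 + 2.91×238 + 5.83×113 = 227.96 + 692.58 + 658.79 = 1579.33
ΣP(Jan 2016)Q(Jan 2016) = 1.09×164 + 2.29×238 + 4.85×113 = 178.76 + 545.02 + 548.05 = 1271.83
link = 1579.33/1271.83 = 1.241778
Link Feb 2016→Mar 2016:
ΣP(Mar 2016)Q(Feb 2016) = 1.33×181 + 2.87×231 + 5.31×114 = 240.73 + 662.97 + 605.34 = 1509.04
ΣP(Feb 2016)Q(Feb 2016) = 1.39×181 + 2.91×231 + 5.83×114 = 251.59 + 672.21 + 664.62 = 1588.42
link = 1509.04/1588.42 = 0.950026
Chained index = 100 × 1.241778 × 0.950026 = 117.9721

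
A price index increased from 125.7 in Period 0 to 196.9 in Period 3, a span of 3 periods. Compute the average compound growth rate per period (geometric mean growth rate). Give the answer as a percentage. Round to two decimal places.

Growth factor = (196.9/125.7)^(1/3) = (1.566428)^(1/3) = 1.161369
Growth rate = 1.161369 − 1 = 0.161369 = 16.1369%

16.14%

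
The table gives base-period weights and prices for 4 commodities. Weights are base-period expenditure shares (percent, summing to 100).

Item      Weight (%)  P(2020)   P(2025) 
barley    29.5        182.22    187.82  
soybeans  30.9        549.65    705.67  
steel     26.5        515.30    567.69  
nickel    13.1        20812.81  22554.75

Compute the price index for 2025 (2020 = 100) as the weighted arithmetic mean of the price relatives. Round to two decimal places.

113.47

barley: 29.5 × (187.82/182.22) = 29.5 × 1.030732 = 30.4066
soybeans: 30.9 × (705.67/549.65) = 30.9 × 1.283853 = 39.6711
steel: 26.5 × (567.69/515.30) = 26.5 × 1.101669 = 29.1942
nickel: 13.1 × (22554.75/20812.81) = 13.1 × 1.083696 = 14.1964
Index = Σ wᵢ·(p₁ᵢ/p₀ᵢ) = 30.4066 + 39.6711 + 29.1942 + 14.1964 = 113.4683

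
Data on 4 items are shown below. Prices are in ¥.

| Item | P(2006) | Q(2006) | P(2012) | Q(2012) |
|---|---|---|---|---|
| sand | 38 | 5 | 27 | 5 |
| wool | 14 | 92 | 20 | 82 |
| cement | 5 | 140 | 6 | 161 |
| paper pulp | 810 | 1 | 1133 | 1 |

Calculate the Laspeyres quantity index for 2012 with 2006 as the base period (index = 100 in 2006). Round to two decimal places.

98.83

Laspeyres quantity index uses base-period prices as weights.
ΣP(2006)·Q(2012) = 38×5 + 14×82 + 5×161 + 810×1 = 190 + 1148 + 805 + 810 = 2953
ΣP(2006)·Q(2006) = 38×5 + 14×92 + 5×140 + 810×1 = 190 + 1288 + 700 + 810 = 2988
Index = 2953 / 2988 × 100 = 98.8286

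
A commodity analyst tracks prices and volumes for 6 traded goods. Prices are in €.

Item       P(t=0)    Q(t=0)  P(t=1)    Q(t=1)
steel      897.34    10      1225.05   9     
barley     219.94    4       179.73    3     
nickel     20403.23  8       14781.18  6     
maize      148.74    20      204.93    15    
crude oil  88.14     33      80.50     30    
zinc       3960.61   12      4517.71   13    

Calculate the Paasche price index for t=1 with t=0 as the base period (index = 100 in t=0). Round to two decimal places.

87.71

Paasche price index uses current-period quantities as weights.
ΣP(t=1)·Q(t=1) = 1225.05×9 + 179.73×3 + 14781.18×6 + 204.93×15 + 80.50×30 + 4517.71×13 = 11025.45 + 539.19 + 88687.08 + 3073.95 + 2415 + 58730.23 = 164470.9
ΣP(t=0)·Q(t=1) = 897.34×9 + 219.94×3 + 20403.23×6 + 148.74×15 + 88.14×30 + 3960.61×13 = 8076.06 + 659.82 + 122419.38 + 2231.1 + 2644.2 + 51487.93 = 187518.49
Index = 164470.9 / 187518.49 × 100 = 87.7092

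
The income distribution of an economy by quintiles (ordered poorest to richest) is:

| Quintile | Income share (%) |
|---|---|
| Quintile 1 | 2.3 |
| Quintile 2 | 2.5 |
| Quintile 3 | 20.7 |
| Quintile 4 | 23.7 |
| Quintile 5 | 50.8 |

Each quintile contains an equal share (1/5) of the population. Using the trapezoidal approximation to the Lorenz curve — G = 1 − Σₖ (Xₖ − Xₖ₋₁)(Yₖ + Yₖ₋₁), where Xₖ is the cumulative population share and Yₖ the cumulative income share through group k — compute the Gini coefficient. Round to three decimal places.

0.473

Cumulative income shares Yₖ: 0.0230, 0.0480, 0.2550, 0.4920, 1.0000
Σ (Xₖ−Xₖ₋₁)(Yₖ+Yₖ₋₁) = (1/5)(0.0230+0.0000) + (1/5)(0.0480+0.0230) + (1/5)(0.2550+0.0480) + (1/5)(0.4920+0.2550) + (1/5)(1.0000+0.4920)
  = 0.0046 + 0.0142 + 0.0606 + 0.1494 + 0.2984 = 0.5272
G = 1 − 0.5272 = 0.4728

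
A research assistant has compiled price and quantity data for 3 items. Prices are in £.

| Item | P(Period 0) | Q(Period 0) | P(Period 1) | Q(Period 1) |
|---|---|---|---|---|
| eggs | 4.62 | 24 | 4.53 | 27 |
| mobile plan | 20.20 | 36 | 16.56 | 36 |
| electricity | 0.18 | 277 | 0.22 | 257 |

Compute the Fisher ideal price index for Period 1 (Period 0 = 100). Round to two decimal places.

Laspeyres component (base-period weights):
ΣP(Period 1)Q(Period 0) = 4.53×24 + 16.56×36 + 0.22×277 = 108.72 + 596.16 + 60.94 = 765.82
ΣP(Period 0)Q(Period 0) = 4.62×24 + 20.20×36 + 0.18×277 = 110.88 + 727.2 + 49.86 = 887.94
L = 765.82 / 887.94 × 100 = 86.2468
Paasche component (current-period weights):
ΣP(Period 1)Q(Period 1) = 4.53×27 + 16.56×36 + 0.22×257 = 122.31 + 596.16 + 56.54 = 775.01
ΣP(Period 0)Q(Period 1) = 4.62×27 + 20.20×36 + 0.18×257 = 124.74 + 727.2 + 46.26 = 898.2
P = 775.01 / 898.2 × 100 = 86.2848
Fisher = √(L × P) = √(86.2468 × 86.2848) = 86.2658

86.27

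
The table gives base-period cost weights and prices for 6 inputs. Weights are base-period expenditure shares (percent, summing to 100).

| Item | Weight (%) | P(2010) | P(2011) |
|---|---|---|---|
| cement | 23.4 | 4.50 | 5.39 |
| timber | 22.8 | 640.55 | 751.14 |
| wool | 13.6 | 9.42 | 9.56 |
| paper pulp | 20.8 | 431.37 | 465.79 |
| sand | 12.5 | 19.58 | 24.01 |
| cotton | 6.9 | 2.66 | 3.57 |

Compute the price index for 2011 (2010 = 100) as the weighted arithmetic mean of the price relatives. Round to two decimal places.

115.61

cement: 23.4 × (5.39/4.50) = 23.4 × 1.197778 = 28.0280
timber: 22.8 × (751.14/640.55) = 22.8 × 1.172649 = 26.7364
wool: 13.6 × (9.56/9.42) = 13.6 × 1.014862 = 13.8021
paper pulp: 20.8 × (465.79/431.37) = 20.8 × 1.079792 = 22.4597
sand: 12.5 × (24.01/19.58) = 12.5 × 1.226251 = 15.3281
cotton: 6.9 × (3.57/2.66) = 6.9 × 1.342105 = 9.2605
Index = Σ wᵢ·(p₁ᵢ/p₀ᵢ) = 28.0280 + 26.7364 + 13.8021 + 22.4597 + 15.3281 + 9.2605 = 115.6149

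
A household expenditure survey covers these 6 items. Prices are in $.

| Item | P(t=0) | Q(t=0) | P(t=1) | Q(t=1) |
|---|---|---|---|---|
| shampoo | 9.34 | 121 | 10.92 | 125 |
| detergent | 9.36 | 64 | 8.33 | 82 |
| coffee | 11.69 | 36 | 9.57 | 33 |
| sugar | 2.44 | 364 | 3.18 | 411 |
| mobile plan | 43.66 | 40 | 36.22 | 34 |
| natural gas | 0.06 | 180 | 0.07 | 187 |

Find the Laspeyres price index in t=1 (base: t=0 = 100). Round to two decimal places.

Laspeyres price index uses base-period quantities as weights.
ΣP(t=1)·Q(t=0) = 10.92×121 + 8.33×64 + 9.57×36 + 3.18×364 + 36.22×40 + 0.07×180 = 1321.32 + 533.12 + 344.52 + 1157.52 + 1448.8 + 12.6 = 4817.88
ΣP(t=0)·Q(t=0) = 9.34×121 + 9.36×64 + 11.69×36 + 2.44×364 + 43.66×40 + 0.06×180 = 1130.14 + 599.04 + 420.84 + 888.16 + 1746.4 + 10.8 = 4795.38
Index = 4817.88 / 4795.38 × 100 = 100.4692

100.47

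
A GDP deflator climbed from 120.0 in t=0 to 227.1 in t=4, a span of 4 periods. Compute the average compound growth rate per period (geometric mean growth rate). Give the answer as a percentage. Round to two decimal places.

17.29%

Growth factor = (227.1/120.0)^(1/4) = (1.892500)^(1/4) = 1.172895
Growth rate = 1.172895 − 1 = 0.172895 = 17.2895%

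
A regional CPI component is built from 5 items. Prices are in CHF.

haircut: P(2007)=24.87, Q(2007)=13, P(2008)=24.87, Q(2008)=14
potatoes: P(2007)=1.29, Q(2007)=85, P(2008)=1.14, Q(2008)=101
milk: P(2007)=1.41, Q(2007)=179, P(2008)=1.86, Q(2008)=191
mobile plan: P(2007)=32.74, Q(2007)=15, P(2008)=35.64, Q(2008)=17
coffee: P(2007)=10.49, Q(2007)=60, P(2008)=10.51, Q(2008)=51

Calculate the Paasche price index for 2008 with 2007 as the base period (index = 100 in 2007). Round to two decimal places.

Paasche price index uses current-period quantities as weights.
ΣP(2008)·Q(2008) = 24.87×14 + 1.14×101 + 1.86×191 + 35.64×17 + 10.51×51 = 348.18 + 115.14 + 355.26 + 605.88 + 536.01 = 1960.47
ΣP(2007)·Q(2008) = 24.87×14 + 1.29×101 + 1.41×191 + 32.74×17 + 10.49×51 = 348.18 + 130.29 + 269.31 + 556.58 + 534.99 = 1839.35
Index = 1960.47 / 1839.35 × 100 = 106.5849

106.58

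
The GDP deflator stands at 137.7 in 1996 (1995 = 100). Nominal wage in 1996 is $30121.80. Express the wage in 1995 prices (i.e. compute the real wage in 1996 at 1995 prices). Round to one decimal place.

Real = Nominal ÷ (Index/100) = 30121.80 ÷ (137.7/100)
     = 30121.80 ÷ 1.377 = 21874.9455

21874.9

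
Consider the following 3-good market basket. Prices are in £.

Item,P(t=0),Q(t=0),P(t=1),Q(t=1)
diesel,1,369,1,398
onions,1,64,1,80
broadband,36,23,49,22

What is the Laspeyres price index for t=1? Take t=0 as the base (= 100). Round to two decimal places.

Laspeyres price index uses base-period quantities as weights.
ΣP(t=1)·Q(t=0) = 1×369 + 1×64 + 49×23 = 369 + 64 + 1127 = 1560
ΣP(t=0)·Q(t=0) = 1×369 + 1×64 + 36×23 = 369 + 64 + 828 = 1261
Index = 1560 / 1261 × 100 = 123.7113

123.71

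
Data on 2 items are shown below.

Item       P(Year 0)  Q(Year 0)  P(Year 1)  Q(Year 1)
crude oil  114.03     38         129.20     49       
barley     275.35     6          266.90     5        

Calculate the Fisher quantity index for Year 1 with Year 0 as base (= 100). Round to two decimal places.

Laspeyres component (base-period weights):
ΣP(Year 0)Q(Year 1) = 114.03×49 + 275.35×5 = 5587.47 + 1376.75 = 6964.22
ΣP(Year 0)Q(Year 0) = 114.03×38 + 275.35×6 = 4333.14 + 1652.1 = 5985.24
L = 6964.22 / 5985.24 × 100 = 116.3566
Paasche component (current-period weights):
ΣP(Year 1)Q(Year 1) = 129.20×49 + 266.90×5 = 6330.8 + 1334.5 = 7665.3
ΣP(Year 1)Q(Year 0) = 129.20×38 + 266.90×6 = 4909.6 + 1601.4 = 6511
P = 7665.3 / 6511 × 100 = 117.7285
Fisher = √(L × P) = √(116.3566 × 117.7285) = 117.0405

117.04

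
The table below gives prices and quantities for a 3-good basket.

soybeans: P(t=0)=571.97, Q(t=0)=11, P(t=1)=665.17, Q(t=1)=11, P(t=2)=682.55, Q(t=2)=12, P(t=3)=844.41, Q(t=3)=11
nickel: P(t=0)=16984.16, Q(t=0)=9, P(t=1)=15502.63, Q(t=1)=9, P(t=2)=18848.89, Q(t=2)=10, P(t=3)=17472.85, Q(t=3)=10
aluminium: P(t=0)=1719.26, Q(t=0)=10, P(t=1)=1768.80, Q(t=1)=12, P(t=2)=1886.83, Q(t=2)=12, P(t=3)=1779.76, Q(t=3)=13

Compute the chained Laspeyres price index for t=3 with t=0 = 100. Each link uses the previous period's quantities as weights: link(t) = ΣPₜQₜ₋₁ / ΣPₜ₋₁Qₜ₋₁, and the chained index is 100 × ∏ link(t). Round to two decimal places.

Link t=0→t=1:
ΣP(t=1)Q(t=0) = 665.17×11 + 15502.63×9 + 1768.80×10 = 7316.87 + 139523.67 + 17688 = 164528.54
ΣP(t=0)Q(t=0) = 571.97×11 + 16984.16×9 + 1719.26×10 = 6291.67 + 152857.44 + 17192.6 = 176341.71
link = 164528.54/176341.71 = 0.933010
Link t=1→t=2:
ΣP(t=2)Q(t=1) = 682.55×11 + 18848.89×9 + 1886.83×12 = 7508.05 + 169640.01 + 22641.96 = 199790.02
ΣP(t=1)Q(t=1) = 665.17×11 + 15502.63×9 + 1768.80×12 = 7316.87 + 139523.67 + 21225.6 = 168066.14
link = 199790.02/168066.14 = 1.188758
Link t=2→t=3:
ΣP(t=3)Q(t=2) = 844.41×12 + 17472.85×10 + 1779.76×12 = 10132.92 + 174728.5 + 21357.12 = 206218.54
ΣP(t=2)Q(t=2) = 682.55×12 + 18848.89×10 + 1886.83×12 = 8190.6 + 188488.9 + 22641.96 = 219321.46
link = 206218.54/219321.46 = 0.940257
Chained index = 100 × 0.933010 × 1.188758 × 0.940257 = 104.2861

104.29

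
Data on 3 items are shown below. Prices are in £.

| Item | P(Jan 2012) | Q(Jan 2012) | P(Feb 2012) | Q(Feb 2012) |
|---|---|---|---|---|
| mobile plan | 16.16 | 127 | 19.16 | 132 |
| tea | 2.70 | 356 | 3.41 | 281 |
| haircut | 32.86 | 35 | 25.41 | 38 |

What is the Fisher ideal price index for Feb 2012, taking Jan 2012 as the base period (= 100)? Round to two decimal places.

108.25

Laspeyres component (base-period weights):
ΣP(Feb 2012)Q(Jan 2012) = 19.16×127 + 3.41×356 + 25.41×35 = 2433.32 + 1213.96 + 889.35 = 4536.63
ΣP(Jan 2012)Q(Jan 2012) = 16.16×127 + 2.70×356 + 32.86×35 = 2052.32 + 961.2 + 1150.1 = 4163.62
L = 4536.63 / 4163.62 × 100 = 108.9588
Paasche component (current-period weights):
ΣP(Feb 2012)Q(Feb 2012) = 19.16×132 + 3.41×281 + 25.41×38 = 2529.12 + 958.21 + 965.58 = 4452.91
ΣP(Jan 2012)Q(Feb 2012) = 16.16×132 + 2.70×281 + 32.86×38 = 2133.12 + 758.7 + 1248.68 = 4140.5
P = 4452.91 / 4140.5 × 100 = 107.5452
Fisher = √(L × P) = √(108.9588 × 107.5452) = 108.2497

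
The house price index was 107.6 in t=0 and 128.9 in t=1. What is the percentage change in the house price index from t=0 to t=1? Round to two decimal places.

Change = (128.9 − 107.6) / 107.6 × 100
       = 21.3 / 107.6 × 100 = 19.7955%

19.80%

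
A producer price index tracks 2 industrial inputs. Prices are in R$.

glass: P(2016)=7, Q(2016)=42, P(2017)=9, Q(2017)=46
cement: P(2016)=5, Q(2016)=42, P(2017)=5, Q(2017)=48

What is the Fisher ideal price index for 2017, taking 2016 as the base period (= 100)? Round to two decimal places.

116.52

Laspeyres component (base-period weights):
ΣP(2017)Q(2016) = 9×42 + 5×42 = 378 + 210 = 588
ΣP(2016)Q(2016) = 7×42 + 5×42 = 294 + 210 = 504
L = 588 / 504 × 100 = 116.6667
Paasche component (current-period weights):
ΣP(2017)Q(2017) = 9×46 + 5×48 = 414 + 240 = 654
ΣP(2016)Q(2017) = 7×46 + 5×48 = 322 + 240 = 562
P = 654 / 562 × 100 = 116.3701
Fisher = √(L × P) = √(116.6667 × 116.3701) = 116.5183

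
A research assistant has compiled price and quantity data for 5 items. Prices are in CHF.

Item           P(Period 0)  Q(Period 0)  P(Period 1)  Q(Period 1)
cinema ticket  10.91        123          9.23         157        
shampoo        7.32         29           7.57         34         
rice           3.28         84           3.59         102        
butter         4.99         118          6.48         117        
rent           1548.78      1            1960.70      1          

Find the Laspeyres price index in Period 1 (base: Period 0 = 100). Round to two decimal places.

110.45

Laspeyres price index uses base-period quantities as weights.
ΣP(Period 1)·Q(Period 0) = 9.23×123 + 7.57×29 + 3.59×84 + 6.48×118 + 1960.70×1 = 1135.29 + 219.53 + 301.56 + 764.64 + 1960.7 = 4381.72
ΣP(Period 0)·Q(Period 0) = 10.91×123 + 7.32×29 + 3.28×84 + 4.99×118 + 1548.78×1 = 1341.93 + 212.28 + 275.52 + 588.82 + 1548.78 = 3967.33
Index = 4381.72 / 3967.33 × 100 = 110.4451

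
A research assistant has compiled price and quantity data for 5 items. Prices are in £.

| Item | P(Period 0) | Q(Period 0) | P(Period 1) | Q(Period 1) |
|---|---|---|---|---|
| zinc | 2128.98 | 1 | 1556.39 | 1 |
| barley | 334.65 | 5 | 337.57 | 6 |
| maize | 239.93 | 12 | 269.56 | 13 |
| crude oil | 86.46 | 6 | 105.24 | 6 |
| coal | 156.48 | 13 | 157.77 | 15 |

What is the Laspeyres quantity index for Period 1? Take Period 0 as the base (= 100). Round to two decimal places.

Laspeyres quantity index uses base-period prices as weights.
ΣP(Period 0)·Q(Period 1) = 2128.98×1 + 334.65×6 + 239.93×13 + 86.46×6 + 156.48×15 = 2128.98 + 2007.9 + 3119.09 + 518.76 + 2347.2 = 10121.93
ΣP(Period 0)·Q(Period 0) = 2128.98×1 + 334.65×5 + 239.93×12 + 86.46×6 + 156.48×13 = 2128.98 + 1673.25 + 2879.16 + 518.76 + 2034.24 = 9234.39
Index = 10121.93 / 9234.39 × 100 = 109.6112

109.61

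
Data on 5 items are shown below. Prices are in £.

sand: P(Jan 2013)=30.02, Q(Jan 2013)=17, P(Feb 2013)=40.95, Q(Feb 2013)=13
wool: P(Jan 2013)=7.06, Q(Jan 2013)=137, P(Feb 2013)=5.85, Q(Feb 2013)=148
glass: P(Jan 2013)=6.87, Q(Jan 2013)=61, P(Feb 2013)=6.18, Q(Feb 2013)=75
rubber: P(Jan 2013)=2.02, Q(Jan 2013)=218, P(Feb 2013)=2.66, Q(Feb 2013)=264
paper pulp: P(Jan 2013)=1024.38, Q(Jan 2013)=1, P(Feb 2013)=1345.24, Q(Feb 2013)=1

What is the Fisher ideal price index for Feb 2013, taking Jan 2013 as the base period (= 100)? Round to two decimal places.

Laspeyres component (base-period weights):
ΣP(Feb 2013)Q(Jan 2013) = 40.95×17 + 5.85×137 + 6.18×61 + 2.66×218 + 1345.24×1 = 696.15 + 801.45 + 376.98 + 579.88 + 1345.24 = 3799.7
ΣP(Jan 2013)Q(Jan 2013) = 30.02×17 + 7.06×137 + 6.87×61 + 2.02×218 + 1024.38×1 = 510.34 + 967.22 + 419.07 + 440.36 + 1024.38 = 3361.37
L = 3799.7 / 3361.37 × 100 = 113.0402
Paasche component (current-period weights):
ΣP(Feb 2013)Q(Feb 2013) = 40.95×13 + 5.85×148 + 6.18×75 + 2.66×264 + 1345.24×1 = 532.35 + 865.8 + 463.5 + 702.24 + 1345.24 = 3909.13
ΣP(Jan 2013)Q(Feb 2013) = 30.02×13 + 7.06×148 + 6.87×75 + 2.02×264 + 1024.38×1 = 390.26 + 1044.88 + 515.25 + 533.28 + 1024.38 = 3508.05
P = 3909.13 / 3508.05 × 100 = 111.4331
Fisher = √(L × P) = √(113.0402 × 111.4331) = 112.2338

112.23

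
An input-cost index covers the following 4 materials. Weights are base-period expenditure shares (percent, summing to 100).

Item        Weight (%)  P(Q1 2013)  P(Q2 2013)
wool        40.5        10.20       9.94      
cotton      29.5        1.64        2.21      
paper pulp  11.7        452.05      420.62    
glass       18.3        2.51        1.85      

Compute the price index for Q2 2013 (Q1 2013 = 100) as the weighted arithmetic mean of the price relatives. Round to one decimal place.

wool: 40.5 × (9.94/10.20) = 40.5 × 0.974510 = 39.4676
cotton: 29.5 × (2.21/1.64) = 29.5 × 1.347561 = 39.7530
paper pulp: 11.7 × (420.62/452.05) = 11.7 × 0.930472 = 10.8865
glass: 18.3 × (1.85/2.51) = 18.3 × 0.737052 = 13.4880
Index = Σ wᵢ·(p₁ᵢ/p₀ᵢ) = 39.4676 + 39.7530 + 10.8865 + 13.4880 = 103.5953

103.6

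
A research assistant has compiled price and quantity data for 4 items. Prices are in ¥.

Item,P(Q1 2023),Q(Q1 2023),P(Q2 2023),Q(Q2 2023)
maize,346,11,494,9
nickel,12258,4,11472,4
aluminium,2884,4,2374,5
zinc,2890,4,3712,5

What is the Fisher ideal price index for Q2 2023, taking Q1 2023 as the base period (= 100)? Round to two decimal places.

99.67

Laspeyres component (base-period weights):
ΣP(Q2 2023)Q(Q1 2023) = 494×11 + 11472×4 + 2374×4 + 3712×4 = 5434 + 45888 + 9496 + 14848 = 75666
ΣP(Q1 2023)Q(Q1 2023) = 346×11 + 12258×4 + 2884×4 + 2890×4 = 3806 + 49032 + 11536 + 11560 = 75934
L = 75666 / 75934 × 100 = 99.6471
Paasche component (current-period weights):
ΣP(Q2 2023)Q(Q2 2023) = 494×9 + 11472×4 + 2374×5 + 3712×5 = 4446 + 45888 + 11870 + 18560 = 80764
ΣP(Q1 2023)Q(Q2 2023) = 346×9 + 12258×4 + 2884×5 + 2890×5 = 3114 + 49032 + 14420 + 14450 = 81016
P = 80764 / 81016 × 100 = 99.6890
Fisher = √(L × P) = √(99.6471 × 99.6890) = 99.6680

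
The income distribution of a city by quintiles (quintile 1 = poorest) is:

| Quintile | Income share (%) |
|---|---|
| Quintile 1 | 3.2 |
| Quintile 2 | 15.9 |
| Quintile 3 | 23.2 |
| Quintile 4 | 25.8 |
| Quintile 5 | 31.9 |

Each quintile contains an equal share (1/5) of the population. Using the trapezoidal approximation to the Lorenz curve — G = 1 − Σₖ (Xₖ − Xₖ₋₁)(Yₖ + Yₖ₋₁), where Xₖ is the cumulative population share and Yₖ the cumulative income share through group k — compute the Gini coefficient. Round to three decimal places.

0.269

Cumulative income shares Yₖ: 0.0320, 0.1910, 0.4230, 0.6810, 1.0000
Σ (Xₖ−Xₖ₋₁)(Yₖ+Yₖ₋₁) = (1/5)(0.0320+0.0000) + (1/5)(0.1910+0.0320) + (1/5)(0.4230+0.1910) + (1/5)(0.6810+0.4230) + (1/5)(1.0000+0.6810)
  = 0.0064 + 0.0446 + 0.1228 + 0.2208 + 0.3362 = 0.7308
G = 1 − 0.7308 = 0.2692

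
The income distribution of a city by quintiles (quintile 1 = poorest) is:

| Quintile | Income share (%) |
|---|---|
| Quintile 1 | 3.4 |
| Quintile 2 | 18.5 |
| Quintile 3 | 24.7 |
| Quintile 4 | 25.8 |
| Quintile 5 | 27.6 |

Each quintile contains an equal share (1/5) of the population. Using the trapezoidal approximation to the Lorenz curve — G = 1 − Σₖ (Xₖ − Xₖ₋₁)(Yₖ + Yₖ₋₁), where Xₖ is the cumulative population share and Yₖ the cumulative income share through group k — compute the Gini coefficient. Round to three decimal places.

0.223

Cumulative income shares Yₖ: 0.0340, 0.2190, 0.4660, 0.7240, 1.0000
Σ (Xₖ−Xₖ₋₁)(Yₖ+Yₖ₋₁) = (1/5)(0.0340+0.0000) + (1/5)(0.2190+0.0340) + (1/5)(0.4660+0.2190) + (1/5)(0.7240+0.4660) + (1/5)(1.0000+0.7240)
  = 0.0068 + 0.0506 + 0.1370 + 0.2380 + 0.3448 = 0.7772
G = 1 − 0.7772 = 0.2228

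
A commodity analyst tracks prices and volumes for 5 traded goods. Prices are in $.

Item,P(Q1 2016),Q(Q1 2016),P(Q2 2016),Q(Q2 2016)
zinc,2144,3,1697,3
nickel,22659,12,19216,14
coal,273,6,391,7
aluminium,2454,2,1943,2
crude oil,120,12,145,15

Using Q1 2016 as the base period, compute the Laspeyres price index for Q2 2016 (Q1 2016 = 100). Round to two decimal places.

85.10

Laspeyres price index uses base-period quantities as weights.
ΣP(Q2 2016)·Q(Q1 2016) = 1697×3 + 19216×12 + 391×6 + 1943×2 + 145×12 = 5091 + 230592 + 2346 + 3886 + 1740 = 243655
ΣP(Q1 2016)·Q(Q1 2016) = 2144×3 + 22659×12 + 273×6 + 2454×2 + 120×12 = 6432 + 271908 + 1638 + 4908 + 1440 = 286326
Index = 243655 / 286326 × 100 = 85.0971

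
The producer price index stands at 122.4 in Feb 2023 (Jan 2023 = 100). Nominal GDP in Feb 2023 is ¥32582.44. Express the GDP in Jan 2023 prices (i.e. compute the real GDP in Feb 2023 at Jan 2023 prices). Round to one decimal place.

26619.6

Real = Nominal ÷ (Index/100) = 32582.44 ÷ (122.4/100)
     = 32582.44 ÷ 1.224 = 26619.6405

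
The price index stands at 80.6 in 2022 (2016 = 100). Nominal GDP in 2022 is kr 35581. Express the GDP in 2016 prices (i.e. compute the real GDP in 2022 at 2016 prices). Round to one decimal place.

Real = Nominal ÷ (Index/100) = 35581 ÷ (80.6/100)
     = 35581 ÷ 0.806 = 44145.1613

44145.2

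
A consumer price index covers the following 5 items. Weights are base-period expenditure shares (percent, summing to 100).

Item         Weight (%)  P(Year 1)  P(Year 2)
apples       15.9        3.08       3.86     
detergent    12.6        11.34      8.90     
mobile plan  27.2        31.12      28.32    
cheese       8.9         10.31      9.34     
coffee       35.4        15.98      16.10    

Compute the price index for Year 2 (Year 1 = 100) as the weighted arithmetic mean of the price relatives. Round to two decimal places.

98.30

apples: 15.9 × (3.86/3.08) = 15.9 × 1.253247 = 19.9266
detergent: 12.6 × (8.90/11.34) = 12.6 × 0.784832 = 9.8889
mobile plan: 27.2 × (28.32/31.12) = 27.2 × 0.910026 = 24.7527
cheese: 8.9 × (9.34/10.31) = 8.9 × 0.905917 = 8.0627
coffee: 35.4 × (16.10/15.98) = 35.4 × 1.007509 = 35.6658
Index = Σ wᵢ·(p₁ᵢ/p₀ᵢ) = 19.9266 + 9.8889 + 24.7527 + 8.0627 + 35.6658 = 98.2967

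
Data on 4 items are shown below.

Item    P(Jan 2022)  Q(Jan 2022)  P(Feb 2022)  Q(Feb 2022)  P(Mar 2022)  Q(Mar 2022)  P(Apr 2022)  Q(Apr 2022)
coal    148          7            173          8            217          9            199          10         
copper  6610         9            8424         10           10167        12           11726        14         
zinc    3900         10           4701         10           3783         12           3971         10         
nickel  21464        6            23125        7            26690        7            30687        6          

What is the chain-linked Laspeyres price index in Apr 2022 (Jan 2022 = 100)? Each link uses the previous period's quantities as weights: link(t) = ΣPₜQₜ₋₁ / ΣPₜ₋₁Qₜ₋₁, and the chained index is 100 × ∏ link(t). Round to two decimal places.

145.78

Link Jan 2022→Feb 2022:
ΣP(Feb 2022)Q(Jan 2022) = 173×7 + 8424×9 + 4701×10 + 23125×6 = 1211 + 75816 + 47010 + 138750 = 262787
ΣP(Jan 2022)Q(Jan 2022) = 148×7 + 6610×9 + 3900×10 + 21464×6 = 1036 + 59490 + 39000 + 128784 = 228310
link = 262787/228310 = 1.151010
Link Feb 2022→Mar 2022:
ΣP(Mar 2022)Q(Feb 2022) = 217×8 + 10167×10 + 3783×10 + 26690×7 = 1736 + 101670 + 37830 + 186830 = 328066
ΣP(Feb 2022)Q(Feb 2022) = 173×8 + 8424×10 + 4701×10 + 23125×7 = 1384 + 84240 + 47010 + 161875 = 294509
link = 328066/294509 = 1.113942
Link Mar 2022→Apr 2022:
ΣP(Apr 2022)Q(Mar 2022) = 199×9 + 11726×12 + 3971×12 + 30687×7 = 1791 + 140712 + 47652 + 214809 = 404964
ΣP(Mar 2022)Q(Mar 2022) = 217×9 + 10167×12 + 3783×12 + 26690×7 = 1953 + 122004 + 45396 + 186830 = 356183
link = 404964/356183 = 1.136955
Chained index = 100 × 1.151010 × 1.113942 × 1.136955 = 145.7756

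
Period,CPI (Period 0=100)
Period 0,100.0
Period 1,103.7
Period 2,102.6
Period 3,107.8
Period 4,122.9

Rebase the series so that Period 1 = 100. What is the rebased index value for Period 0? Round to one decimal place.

Rebased(Period 0) = 100.0 / 103.7 × 100 = 96.4320

96.4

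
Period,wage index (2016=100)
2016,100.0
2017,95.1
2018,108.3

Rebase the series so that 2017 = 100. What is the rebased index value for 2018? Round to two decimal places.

Rebased(2018) = 108.3 / 95.1 × 100 = 113.8801

113.88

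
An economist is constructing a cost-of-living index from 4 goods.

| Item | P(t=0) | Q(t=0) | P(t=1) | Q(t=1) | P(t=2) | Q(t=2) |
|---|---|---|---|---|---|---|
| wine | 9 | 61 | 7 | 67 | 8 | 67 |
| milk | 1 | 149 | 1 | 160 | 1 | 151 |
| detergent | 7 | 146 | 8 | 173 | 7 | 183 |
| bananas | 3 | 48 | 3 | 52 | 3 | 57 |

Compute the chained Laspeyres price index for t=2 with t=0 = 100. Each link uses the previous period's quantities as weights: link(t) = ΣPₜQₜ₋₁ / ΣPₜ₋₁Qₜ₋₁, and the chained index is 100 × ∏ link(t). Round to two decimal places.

96.34

Link t=0→t=1:
ΣP(t=1)Q(t=0) = 7×61 + 1×149 + 8×146 + 3×48 = 427 + 149 + 1168 + 144 = 1888
ΣP(t=0)Q(t=0) = 9×61 + 1×149 + 7×146 + 3×48 = 549 + 149 + 1022 + 144 = 1864
link = 1888/1864 = 1.012876
Link t=1→t=2:
ΣP(t=2)Q(t=1) = 8×67 + 1×160 + 7×173 + 3×52 = 536 + 160 + 1211 + 156 = 2063
ΣP(t=1)Q(t=1) = 7×67 + 1×160 + 8×173 + 3×52 = 469 + 160 + 1384 + 156 = 2169
link = 2063/2169 = 0.951130
Chained index = 100 × 1.012876 × 0.951130 = 96.3376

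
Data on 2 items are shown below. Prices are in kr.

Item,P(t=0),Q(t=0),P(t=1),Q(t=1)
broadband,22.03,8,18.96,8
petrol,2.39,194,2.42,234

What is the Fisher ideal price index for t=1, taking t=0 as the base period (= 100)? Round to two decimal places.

Laspeyres component (base-period weights):
ΣP(t=1)Q(t=0) = 18.96×8 + 2.42×194 = 151.68 + 469.48 = 621.16
ΣP(t=0)Q(t=0) = 22.03×8 + 2.39×194 = 176.24 + 463.66 = 639.9
L = 621.16 / 639.9 × 100 = 97.0714
Paasche component (current-period weights):
ΣP(t=1)Q(t=1) = 18.96×8 + 2.42×234 = 151.68 + 566.28 = 717.96
ΣP(t=0)Q(t=1) = 22.03×8 + 2.39×234 = 176.24 + 559.26 = 735.5
P = 717.96 / 735.5 × 100 = 97.6152
Fisher = √(L × P) = √(97.0714 × 97.6152) = 97.3429

97.34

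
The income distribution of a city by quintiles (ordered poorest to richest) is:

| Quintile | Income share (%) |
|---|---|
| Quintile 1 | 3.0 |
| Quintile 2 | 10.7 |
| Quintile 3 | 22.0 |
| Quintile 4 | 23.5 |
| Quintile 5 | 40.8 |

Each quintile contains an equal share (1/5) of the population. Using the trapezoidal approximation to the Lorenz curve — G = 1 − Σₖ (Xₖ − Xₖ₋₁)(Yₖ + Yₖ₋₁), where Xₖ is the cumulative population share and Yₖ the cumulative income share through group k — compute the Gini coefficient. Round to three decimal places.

Cumulative income shares Yₖ: 0.0300, 0.1370, 0.3570, 0.5920, 1.0000
Σ (Xₖ−Xₖ₋₁)(Yₖ+Yₖ₋₁) = (1/5)(0.0300+0.0000) + (1/5)(0.1370+0.0300) + (1/5)(0.3570+0.1370) + (1/5)(0.5920+0.3570) + (1/5)(1.0000+0.5920)
  = 0.0060 + 0.0334 + 0.0988 + 0.1898 + 0.3184 = 0.6464
G = 1 − 0.6464 = 0.3536

0.354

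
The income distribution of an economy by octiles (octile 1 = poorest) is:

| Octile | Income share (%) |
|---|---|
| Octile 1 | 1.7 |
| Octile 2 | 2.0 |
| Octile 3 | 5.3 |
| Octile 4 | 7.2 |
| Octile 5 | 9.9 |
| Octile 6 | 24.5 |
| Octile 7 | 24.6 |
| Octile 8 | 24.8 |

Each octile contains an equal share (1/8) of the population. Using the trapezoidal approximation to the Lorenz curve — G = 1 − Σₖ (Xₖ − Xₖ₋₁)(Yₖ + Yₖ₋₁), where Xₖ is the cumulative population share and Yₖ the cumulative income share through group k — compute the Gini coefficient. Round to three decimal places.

0.419

Cumulative income shares Yₖ: 0.0170, 0.0370, 0.0900, 0.1620, 0.2610, 0.5060, 0.7520, 1.0000
Σ (Xₖ−Xₖ₋₁)(Yₖ+Yₖ₋₁) = (1/8)(0.0170+0.0000) + (1/8)(0.0370+0.0170) + (1/8)(0.0900+0.0370) + (1/8)(0.1620+0.0900) + (1/8)(0.2610+0.1620) + (1/8)(0.5060+0.2610) + (1/8)(0.7520+0.5060) + (1/8)(1.0000+0.7520)
  = 0.0021 + 0.0068 + 0.0159 + 0.0315 + 0.0529 + 0.0959 + 0.1573 + 0.2190 = 0.5813
G = 1 − 0.5813 = 0.4187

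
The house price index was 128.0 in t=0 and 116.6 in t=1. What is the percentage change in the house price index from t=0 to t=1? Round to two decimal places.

-8.91%

Change = (116.6 − 128.0) / 128.0 × 100
       = -11.4 / 128.0 × 100 = -8.9063%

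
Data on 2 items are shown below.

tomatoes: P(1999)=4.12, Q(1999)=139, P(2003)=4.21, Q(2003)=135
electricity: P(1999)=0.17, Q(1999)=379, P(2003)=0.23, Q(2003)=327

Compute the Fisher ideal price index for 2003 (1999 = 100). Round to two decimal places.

Laspeyres component (base-period weights):
ΣP(2003)Q(1999) = 4.21×139 + 0.23×379 = 585.19 + 87.17 = 672.36
ΣP(1999)Q(1999) = 4.12×139 + 0.17×379 = 572.68 + 64.43 = 637.11
L = 672.36 / 637.11 × 100 = 105.5328
Paasche component (current-period weights):
ΣP(2003)Q(2003) = 4.21×135 + 0.23×327 = 568.35 + 75.21 = 643.56
ΣP(1999)Q(2003) = 4.12×135 + 0.17×327 = 556.2 + 55.59 = 611.79
P = 643.56 / 611.79 × 100 = 105.1930
Fisher = √(L × P) = √(105.5328 × 105.1930) = 105.3627

105.36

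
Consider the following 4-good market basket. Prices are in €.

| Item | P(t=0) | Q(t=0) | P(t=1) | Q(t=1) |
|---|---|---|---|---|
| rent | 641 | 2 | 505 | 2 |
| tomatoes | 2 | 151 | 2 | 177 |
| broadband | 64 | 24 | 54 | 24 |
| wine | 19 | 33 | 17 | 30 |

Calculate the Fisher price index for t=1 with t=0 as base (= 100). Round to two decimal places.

Laspeyres component (base-period weights):
ΣP(t=1)Q(t=0) = 505×2 + 2×151 + 54×24 + 17×33 = 1010 + 302 + 1296 + 561 = 3169
ΣP(t=0)Q(t=0) = 641×2 + 2×151 + 64×24 + 19×33 = 1282 + 302 + 1536 + 627 = 3747
L = 3169 / 3747 × 100 = 84.5743
Paasche component (current-period weights):
ΣP(t=1)Q(t=1) = 505×2 + 2×177 + 54×24 + 17×30 = 1010 + 354 + 1296 + 510 = 3170
ΣP(t=0)Q(t=1) = 641×2 + 2×177 + 64×24 + 19×30 = 1282 + 354 + 1536 + 570 = 3742
P = 3170 / 3742 × 100 = 84.7141
Fisher = √(L × P) = √(84.5743 × 84.7141) = 84.6442

84.64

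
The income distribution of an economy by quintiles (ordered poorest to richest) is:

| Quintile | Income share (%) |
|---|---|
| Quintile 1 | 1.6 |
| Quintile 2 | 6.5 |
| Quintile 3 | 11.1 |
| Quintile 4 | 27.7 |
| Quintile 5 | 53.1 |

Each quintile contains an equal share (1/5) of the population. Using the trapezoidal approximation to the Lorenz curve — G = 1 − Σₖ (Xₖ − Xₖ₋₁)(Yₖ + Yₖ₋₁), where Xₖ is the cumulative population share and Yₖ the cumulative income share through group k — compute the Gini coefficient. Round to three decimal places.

Cumulative income shares Yₖ: 0.0160, 0.0810, 0.1920, 0.4690, 1.0000
Σ (Xₖ−Xₖ₋₁)(Yₖ+Yₖ₋₁) = (1/5)(0.0160+0.0000) + (1/5)(0.0810+0.0160) + (1/5)(0.1920+0.0810) + (1/5)(0.4690+0.1920) + (1/5)(1.0000+0.4690)
  = 0.0032 + 0.0194 + 0.0546 + 0.1322 + 0.2938 = 0.5032
G = 1 − 0.5032 = 0.4968

0.497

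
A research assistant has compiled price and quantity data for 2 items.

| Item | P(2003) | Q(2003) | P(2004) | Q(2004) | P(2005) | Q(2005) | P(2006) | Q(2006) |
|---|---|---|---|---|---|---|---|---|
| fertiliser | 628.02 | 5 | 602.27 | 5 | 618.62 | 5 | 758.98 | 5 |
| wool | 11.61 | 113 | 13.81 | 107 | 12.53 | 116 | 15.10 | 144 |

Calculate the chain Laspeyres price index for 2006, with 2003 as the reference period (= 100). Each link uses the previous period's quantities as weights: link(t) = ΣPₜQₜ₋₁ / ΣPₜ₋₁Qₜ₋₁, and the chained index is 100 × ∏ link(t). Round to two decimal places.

123.74

Link 2003→2004:
ΣP(2004)Q(2003) = 602.27×5 + 13.81×113 = 3011.35 + 1560.53 = 4571.88
ΣP(2003)Q(2003) = 628.02×5 + 11.61×113 = 3140.1 + 1311.93 = 4452.03
link = 4571.88/4452.03 = 1.026920
Link 2004→2005:
ΣP(2005)Q(2004) = 618.62×5 + 12.53×107 = 3093.1 + 1340.71 = 4433.81
ΣP(2004)Q(2004) = 602.27×5 + 13.81×107 = 3011.35 + 1477.67 = 4489.02
link = 4433.81/4489.02 = 0.987701
Link 2005→2006:
ΣP(2006)Q(2005) = 758.98×5 + 15.10×116 = 3794.9 + 1751.6 = 5546.5
ΣP(2005)Q(2005) = 618.62×5 + 12.53×116 = 3093.1 + 1453.48 = 4546.58
link = 5546.5/4546.58 = 1.219928
Chained index = 100 × 1.026920 × 0.987701 × 1.219928 = 123.7361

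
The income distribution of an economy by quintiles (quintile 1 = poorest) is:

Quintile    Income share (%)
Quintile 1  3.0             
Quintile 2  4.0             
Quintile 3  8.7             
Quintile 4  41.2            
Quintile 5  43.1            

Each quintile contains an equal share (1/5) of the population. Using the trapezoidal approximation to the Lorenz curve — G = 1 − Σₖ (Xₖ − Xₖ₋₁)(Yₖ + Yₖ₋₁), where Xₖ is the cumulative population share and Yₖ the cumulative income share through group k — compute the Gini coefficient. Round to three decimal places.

0.470

Cumulative income shares Yₖ: 0.0300, 0.0700, 0.1570, 0.5690, 1.0000
Σ (Xₖ−Xₖ₋₁)(Yₖ+Yₖ₋₁) = (1/5)(0.0300+0.0000) + (1/5)(0.0700+0.0300) + (1/5)(0.1570+0.0700) + (1/5)(0.5690+0.1570) + (1/5)(1.0000+0.5690)
  = 0.0060 + 0.0200 + 0.0454 + 0.1452 + 0.3138 = 0.5304
G = 1 − 0.5304 = 0.4696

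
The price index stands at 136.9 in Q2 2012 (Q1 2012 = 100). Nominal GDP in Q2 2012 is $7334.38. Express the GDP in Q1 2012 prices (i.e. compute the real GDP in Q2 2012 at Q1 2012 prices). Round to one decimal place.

Real = Nominal ÷ (Index/100) = 7334.38 ÷ (136.9/100)
     = 7334.38 ÷ 1.369 = 5357.4726

5357.5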